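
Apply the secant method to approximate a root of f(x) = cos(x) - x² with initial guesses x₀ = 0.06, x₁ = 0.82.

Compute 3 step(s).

f(x) = cos(x) - x²
x₀ = 0.06, x₁ = 0.82

Secant formula: x_{n+1} = x_n - f(x_n)(x_n - x_{n-1})/(f(x_n) - f(x_{n-1}))

Iteration 1:
  f(0.060000) = 0.994601
  f(0.820000) = 0.009821
  x_2 = 0.820000 - 0.009821×(0.820000 - 0.060000)/(0.009821 - 0.994601)
       = 0.827579
Iteration 2:
  f(0.820000) = 0.009821
  f(0.827579) = -0.008228
  x_3 = 0.827579 - (-0.008228)×(0.827579 - 0.820000)/(-0.008228 - 0.009821)
       = 0.824124
Iteration 3:
  f(0.827579) = -0.008228
  f(0.824124) = 0.000019
  x_4 = 0.824124 - 0.000019×(0.824124 - 0.827579)/(0.000019 - (-0.008228))
       = 0.824132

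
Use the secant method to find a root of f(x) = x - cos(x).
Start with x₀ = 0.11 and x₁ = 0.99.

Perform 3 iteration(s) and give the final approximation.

f(x) = x - cos(x)
x₀ = 0.11, x₁ = 0.99

Secant formula: x_{n+1} = x_n - f(x_n)(x_n - x_{n-1})/(f(x_n) - f(x_{n-1}))

Iteration 1:
  f(0.110000) = -0.883956
  f(0.990000) = 0.441310
  x_2 = 0.990000 - 0.441310×(0.990000 - 0.110000)/(0.441310 - (-0.883956))
       = 0.696962
Iteration 2:
  f(0.990000) = 0.441310
  f(0.696962) = -0.069833
  x_3 = 0.696962 - (-0.069833)×(0.696962 - 0.990000)/(-0.069833 - 0.441310)
       = 0.736998
Iteration 3:
  f(0.696962) = -0.069833
  f(0.736998) = -0.003492
  x_4 = 0.736998 - (-0.003492)×(0.736998 - 0.696962)/(-0.003492 - (-0.069833))
       = 0.739105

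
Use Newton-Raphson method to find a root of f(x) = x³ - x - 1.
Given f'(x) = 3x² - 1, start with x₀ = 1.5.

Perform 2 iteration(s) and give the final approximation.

f(x) = x³ - x - 1
f'(x) = 3x² - 1
x₀ = 1.5

Newton-Raphson formula: x_{n+1} = x_n - f(x_n)/f'(x_n)

Iteration 1:
  f(1.500000) = 0.875000
  f'(1.500000) = 5.750000
  x_1 = 1.500000 - 0.875000/5.750000 = 1.347826
Iteration 2:
  f(1.347826) = 0.100682
  f'(1.347826) = 4.449905
  x_2 = 1.347826 - 0.100682/4.449905 = 1.325200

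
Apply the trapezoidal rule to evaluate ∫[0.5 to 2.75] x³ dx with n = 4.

f(x) = x³
a = 0.5, b = 2.75, n = 4
h = (b - a)/n = 0.562500

Trapezoidal rule: (h/2)[f(x₀) + 2f(x₁) + 2f(x₂) + ... + f(xₙ)]

x_0 = 0.5000, f(x_0) = 0.125000, coefficient = 1
x_1 = 1.0625, f(x_1) = 1.199463, coefficient = 2
x_2 = 1.6250, f(x_2) = 4.291016, coefficient = 2
x_3 = 2.1875, f(x_3) = 10.467529, coefficient = 2
x_4 = 2.7500, f(x_4) = 20.796875, coefficient = 1

I ≈ (0.562500/2) × 52.837891 = 14.860657
Exact value: 14.282227
Error: 0.578430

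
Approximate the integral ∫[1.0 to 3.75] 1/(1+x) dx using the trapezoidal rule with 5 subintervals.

f(x) = 1/(1+x)
a = 1.0, b = 3.75, n = 5
h = (b - a)/n = 0.550000

Trapezoidal rule: (h/2)[f(x₀) + 2f(x₁) + 2f(x₂) + ... + f(xₙ)]

x_0 = 1.0000, f(x_0) = 0.500000, coefficient = 1
x_1 = 1.5500, f(x_1) = 0.392157, coefficient = 2
x_2 = 2.1000, f(x_2) = 0.322581, coefficient = 2
x_3 = 2.6500, f(x_3) = 0.273973, coefficient = 2
x_4 = 3.2000, f(x_4) = 0.238095, coefficient = 2
x_5 = 3.7500, f(x_5) = 0.210526, coefficient = 1

I ≈ (0.550000/2) × 3.164137 = 0.870138
Exact value: 0.864997
Error: 0.005140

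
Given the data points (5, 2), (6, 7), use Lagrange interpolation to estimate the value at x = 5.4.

Lagrange interpolation formula:
P(x) = Σ yᵢ × Lᵢ(x)
where Lᵢ(x) = Π_{j≠i} (x - xⱼ)/(xᵢ - xⱼ)

L_0(5.4) = (5.4 - 6)/(5 - 6) = 0.600000
L_1(5.4) = (5.4 - 5)/(6 - 5) = 0.400000

P(5.4) = 2×L_0(5.4) + 7×L_1(5.4)
P(5.4) = 4.000000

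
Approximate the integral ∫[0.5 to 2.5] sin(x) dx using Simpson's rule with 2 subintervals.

f(x) = sin(x)
a = 0.5, b = 2.5, n = 2
h = (b - a)/n = 1.000000

Simpson's rule: (h/3)[f(x₀) + 4f(x₁) + 2f(x₂) + ... + f(xₙ)]

x_0 = 0.5000, f(x_0) = 0.479426, coefficient = 1
x_1 = 1.5000, f(x_1) = 0.997495, coefficient = 4
x_2 = 2.5000, f(x_2) = 0.598472, coefficient = 1

I ≈ (1.000000/3) × 5.067878 = 1.689293
Exact value: 1.678726
Error: 0.010566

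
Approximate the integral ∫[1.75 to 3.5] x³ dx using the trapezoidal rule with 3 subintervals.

f(x) = x³
a = 1.75, b = 3.5, n = 3
h = (b - a)/n = 0.583333

Trapezoidal rule: (h/2)[f(x₀) + 2f(x₁) + 2f(x₂) + ... + f(xₙ)]

x_0 = 1.7500, f(x_0) = 5.359375, coefficient = 1
x_1 = 2.3333, f(x_1) = 12.703704, coefficient = 2
x_2 = 2.9167, f(x_2) = 24.811921, coefficient = 2
x_3 = 3.5000, f(x_3) = 42.875000, coefficient = 1

I ≈ (0.583333/2) × 123.265625 = 35.952474
Exact value: 35.170898
Error: 0.781576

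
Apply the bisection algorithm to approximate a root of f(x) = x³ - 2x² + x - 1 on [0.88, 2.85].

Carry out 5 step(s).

f(x) = x³ - 2x² + x - 1
Initial interval: [0.88, 2.85]

Iteration 1:
  c_1 = (0.880000 + 2.850000)/2 = 1.865000
  f(c_1) = f(1.865000) = 0.395440
  f(a) × f(c) < 0, new interval: [0.880000, 1.865000]
Iteration 2:
  c_2 = (0.880000 + 1.865000)/2 = 1.372500
  f(c_2) = f(1.372500) = -0.809557
  f(a) × f(c) ≥ 0, new interval: [1.372500, 1.865000]
Iteration 3:
  c_3 = (1.372500 + 1.865000)/2 = 1.618750
  f(c_3) = f(1.618750) = -0.380259
  f(a) × f(c) ≥ 0, new interval: [1.618750, 1.865000]
Iteration 4:
  c_4 = (1.618750 + 1.865000)/2 = 1.741875
  f(c_4) = f(1.741875) = -0.041309
  f(a) × f(c) ≥ 0, new interval: [1.741875, 1.865000]
Iteration 5:
  c_5 = (1.741875 + 1.865000)/2 = 1.803437
  f(c_5) = f(1.803437) = 0.164140
  f(a) × f(c) < 0, new interval: [1.741875, 1.803437]

After 5 iteration(s), the approximation is c_5 = 1.803437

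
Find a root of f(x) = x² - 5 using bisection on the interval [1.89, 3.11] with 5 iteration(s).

f(x) = x² - 5
Initial interval: [1.89, 3.11]

Iteration 1:
  c_1 = (1.890000 + 3.110000)/2 = 2.500000
  f(c_1) = f(2.500000) = 1.250000
  f(a) × f(c) < 0, new interval: [1.890000, 2.500000]
Iteration 2:
  c_2 = (1.890000 + 2.500000)/2 = 2.195000
  f(c_2) = f(2.195000) = -0.181975
  f(a) × f(c) ≥ 0, new interval: [2.195000, 2.500000]
Iteration 3:
  c_3 = (2.195000 + 2.500000)/2 = 2.347500
  f(c_3) = f(2.347500) = 0.510756
  f(a) × f(c) < 0, new interval: [2.195000, 2.347500]
Iteration 4:
  c_4 = (2.195000 + 2.347500)/2 = 2.271250
  f(c_4) = f(2.271250) = 0.158577
  f(a) × f(c) < 0, new interval: [2.195000, 2.271250]
Iteration 5:
  c_5 = (2.195000 + 2.271250)/2 = 2.233125
  f(c_5) = f(2.233125) = -0.013153
  f(a) × f(c) ≥ 0, new interval: [2.233125, 2.271250]

After 5 iteration(s), the approximation is c_5 = 2.233125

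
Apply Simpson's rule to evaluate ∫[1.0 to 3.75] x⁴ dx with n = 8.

f(x) = x⁴
a = 1.0, b = 3.75, n = 8
h = (b - a)/n = 0.343750

Simpson's rule: (h/3)[f(x₀) + 4f(x₁) + 2f(x₂) + ... + f(xₙ)]

x_0 = 1.0000, f(x_0) = 1.000000, coefficient = 1
x_1 = 1.3438, f(x_1) = 3.260423, coefficient = 4
x_2 = 1.6875, f(x_2) = 8.109146, coefficient = 2
x_3 = 2.0312, f(x_3) = 17.023683, coefficient = 4
x_4 = 2.3750, f(x_4) = 31.816650, coefficient = 2
x_5 = 2.7188, f(x_5) = 54.635774, coefficient = 4
x_6 = 3.0625, f(x_6) = 87.963882, coefficient = 2
x_7 = 3.4062, f(x_7) = 134.618913, coefficient = 4
x_8 = 3.7500, f(x_8) = 197.753906, coefficient = 1

I ≈ (0.343750/3) × 1292.688431 = 148.120549
Exact value: 148.115430
Error: 0.005120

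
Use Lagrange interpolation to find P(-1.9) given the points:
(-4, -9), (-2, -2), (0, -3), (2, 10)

Lagrange interpolation formula:
P(x) = Σ yᵢ × Lᵢ(x)
where Lᵢ(x) = Π_{j≠i} (x - xⱼ)/(xᵢ - xⱼ)

L_0(-1.9) = (-1.9 - (-2))/(-4 - (-2)) × (-1.9 - 0)/(-4 - 0) × (-1.9 - 2)/(-4 - 2) = -0.015438
L_1(-1.9) = (-1.9 - (-4))/(-2 - (-4)) × (-1.9 - 0)/(-2 - 0) × (-1.9 - 2)/(-2 - 2) = 0.972562
L_2(-1.9) = (-1.9 - (-4))/(0 - (-4)) × (-1.9 - (-2))/(0 - (-2)) × (-1.9 - 2)/(0 - 2) = 0.051188
L_3(-1.9) = (-1.9 - (-4))/(2 - (-4)) × (-1.9 - (-2))/(2 - (-2)) × (-1.9 - 0)/(2 - 0) = -0.008313

P(-1.9) = (-9)×L_0(-1.9) + (-2)×L_1(-1.9) + (-3)×L_2(-1.9) + 10×L_3(-1.9)
P(-1.9) = -2.042875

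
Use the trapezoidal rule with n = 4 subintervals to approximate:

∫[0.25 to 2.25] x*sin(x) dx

f(x) = x*sin(x)
a = 0.25, b = 2.25, n = 4
h = (b - a)/n = 0.500000

Trapezoidal rule: (h/2)[f(x₀) + 2f(x₁) + 2f(x₂) + ... + f(xₙ)]

x_0 = 0.2500, f(x_0) = 0.061851, coefficient = 1
x_1 = 0.7500, f(x_1) = 0.511229, coefficient = 2
x_2 = 1.2500, f(x_2) = 1.186231, coefficient = 2
x_3 = 1.7500, f(x_3) = 1.721975, coefficient = 2
x_4 = 2.2500, f(x_4) = 1.750665, coefficient = 1

I ≈ (0.500000/2) × 8.651386 = 2.162847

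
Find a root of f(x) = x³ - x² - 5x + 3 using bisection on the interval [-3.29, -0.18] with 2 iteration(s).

f(x) = x³ - x² - 5x + 3
Initial interval: [-3.29, -0.18]

Iteration 1:
  c_1 = (-3.290000 + (-0.180000))/2 = -1.735000
  f(c_1) = f(-1.735000) = 3.442035
  f(a) × f(c) < 0, new interval: [-3.290000, -1.735000]
Iteration 2:
  c_2 = (-3.290000 + (-1.735000))/2 = -2.512500
  f(c_2) = f(-2.512500) = -6.610705
  f(a) × f(c) ≥ 0, new interval: [-2.512500, -1.735000]

After 2 iteration(s), the approximation is c_2 = -2.512500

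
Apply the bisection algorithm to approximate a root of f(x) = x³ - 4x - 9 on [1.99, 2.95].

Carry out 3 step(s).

f(x) = x³ - 4x - 9
Initial interval: [1.99, 2.95]

Iteration 1:
  c_1 = (1.990000 + 2.950000)/2 = 2.470000
  f(c_1) = f(2.470000) = -3.810777
  f(a) × f(c) ≥ 0, new interval: [2.470000, 2.950000]
Iteration 2:
  c_2 = (2.470000 + 2.950000)/2 = 2.710000
  f(c_2) = f(2.710000) = 0.062511
  f(a) × f(c) < 0, new interval: [2.470000, 2.710000]
Iteration 3:
  c_3 = (2.470000 + 2.710000)/2 = 2.590000
  f(c_3) = f(2.590000) = -1.986021
  f(a) × f(c) ≥ 0, new interval: [2.590000, 2.710000]

After 3 iteration(s), the approximation is c_3 = 2.590000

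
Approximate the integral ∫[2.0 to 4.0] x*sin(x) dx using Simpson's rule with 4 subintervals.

f(x) = x*sin(x)
a = 2.0, b = 4.0, n = 4
h = (b - a)/n = 0.500000

Simpson's rule: (h/3)[f(x₀) + 4f(x₁) + 2f(x₂) + ... + f(xₙ)]

x_0 = 2.0000, f(x_0) = 1.818595, coefficient = 1
x_1 = 2.5000, f(x_1) = 1.496180, coefficient = 4
x_2 = 3.0000, f(x_2) = 0.423360, coefficient = 2
x_3 = 3.5000, f(x_3) = -1.227741, coefficient = 4
x_4 = 4.0000, f(x_4) = -3.027210, coefficient = 1

I ≈ (0.500000/3) × 0.711861 = 0.118644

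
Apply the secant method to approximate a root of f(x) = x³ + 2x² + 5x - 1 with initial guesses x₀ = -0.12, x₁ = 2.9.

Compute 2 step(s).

f(x) = x³ + 2x² + 5x - 1
x₀ = -0.12, x₁ = 2.9

Secant formula: x_{n+1} = x_n - f(x_n)(x_n - x_{n-1})/(f(x_n) - f(x_{n-1}))

Iteration 1:
  f(-0.120000) = -1.572928
  f(2.900000) = 54.709000
  x_2 = 2.900000 - 54.709000×(2.900000 - (-0.120000))/(54.709000 - (-1.572928))
       = -0.035599
Iteration 2:
  f(2.900000) = 54.709000
  f(-0.035599) = -1.175506
  x_3 = -0.035599 - (-1.175506)×(-0.035599 - 2.900000)/(-1.175506 - 54.709000)
       = 0.026150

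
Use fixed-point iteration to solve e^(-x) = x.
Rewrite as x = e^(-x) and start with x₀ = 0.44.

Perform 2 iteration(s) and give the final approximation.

Equation: e^(-x) = x
Fixed-point form: x = e^(-x)
x₀ = 0.44

x_1 = g(0.440000) = 0.644036
x_2 = g(0.644036) = 0.525168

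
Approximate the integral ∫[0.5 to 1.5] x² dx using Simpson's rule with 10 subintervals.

f(x) = x²
a = 0.5, b = 1.5, n = 10
h = (b - a)/n = 0.100000

Simpson's rule: (h/3)[f(x₀) + 4f(x₁) + 2f(x₂) + ... + f(xₙ)]

x_0 = 0.5000, f(x_0) = 0.250000, coefficient = 1
x_1 = 0.6000, f(x_1) = 0.360000, coefficient = 4
x_2 = 0.7000, f(x_2) = 0.490000, coefficient = 2
x_3 = 0.8000, f(x_3) = 0.640000, coefficient = 4
x_4 = 0.9000, f(x_4) = 0.810000, coefficient = 2
x_5 = 1.0000, f(x_5) = 1.000000, coefficient = 4
x_6 = 1.1000, f(x_6) = 1.210000, coefficient = 2
x_7 = 1.2000, f(x_7) = 1.440000, coefficient = 4
x_8 = 1.3000, f(x_8) = 1.690000, coefficient = 2
x_9 = 1.4000, f(x_9) = 1.960000, coefficient = 4
x_10 = 1.5000, f(x_10) = 2.250000, coefficient = 1

I ≈ (0.100000/3) × 32.500000 = 1.083333
Exact value: 1.083333
Error: 0.000000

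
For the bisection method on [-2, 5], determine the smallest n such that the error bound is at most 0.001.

We need (b-a)/2^n ≤ 0.001
(5 - (-2))/2^n ≤ 0.001
7/2^n ≤ 0.001
2^n ≥ 7000
n ≥ log₂(7000) = 12.77
n ≥ 13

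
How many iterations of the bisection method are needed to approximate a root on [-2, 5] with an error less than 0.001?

We need (b-a)/2^n ≤ 0.001
(5 - (-2))/2^n ≤ 0.001
7/2^n ≤ 0.001
2^n ≥ 7000
n ≥ log₂(7000) = 12.77
n ≥ 13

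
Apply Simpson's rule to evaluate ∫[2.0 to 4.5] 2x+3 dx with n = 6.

f(x) = 2x+3
a = 2.0, b = 4.5, n = 6
h = (b - a)/n = 0.416667

Simpson's rule: (h/3)[f(x₀) + 4f(x₁) + 2f(x₂) + ... + f(xₙ)]

x_0 = 2.0000, f(x_0) = 7.000000, coefficient = 1
x_1 = 2.4167, f(x_1) = 7.833333, coefficient = 4
x_2 = 2.8333, f(x_2) = 8.666667, coefficient = 2
x_3 = 3.2500, f(x_3) = 9.500000, coefficient = 4
x_4 = 3.6667, f(x_4) = 10.333333, coefficient = 2
x_5 = 4.0833, f(x_5) = 11.166667, coefficient = 4
x_6 = 4.5000, f(x_6) = 12.000000, coefficient = 1

I ≈ (0.416667/3) × 171.000000 = 23.750000
Exact value: 23.750000
Error: 0.000000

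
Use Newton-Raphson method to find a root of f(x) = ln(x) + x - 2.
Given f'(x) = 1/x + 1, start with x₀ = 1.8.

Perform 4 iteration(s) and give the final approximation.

f(x) = ln(x) + x - 2
f'(x) = 1/x + 1
x₀ = 1.8

Newton-Raphson formula: x_{n+1} = x_n - f(x_n)/f'(x_n)

Iteration 1:
  f(1.800000) = 0.387787
  f'(1.800000) = 1.555556
  x_1 = 1.800000 - 0.387787/1.555556 = 1.550709
Iteration 2:
  f(1.550709) = -0.010579
  f'(1.550709) = 1.644866
  x_2 = 1.550709 - (-0.010579)/1.644866 = 1.557140
Iteration 3:
  f(1.557140) = -0.000009
  f'(1.557140) = 1.642203
  x_3 = 1.557140 - (-0.000009)/1.642203 = 1.557146
Iteration 4:
  f(1.557146) = 0.000000
  f'(1.557146) = 1.642201
  x_4 = 1.557146 - 0.000000/1.642201 = 1.557146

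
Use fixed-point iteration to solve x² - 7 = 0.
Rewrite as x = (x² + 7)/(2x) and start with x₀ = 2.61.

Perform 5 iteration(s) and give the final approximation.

Equation: x² - 7 = 0
Fixed-point form: x = (x² + 7)/(2x)
x₀ = 2.61

x_1 = g(2.610000) = 2.645996
x_2 = g(2.645996) = 2.645751
x_3 = g(2.645751) = 2.645751
x_4 = g(2.645751) = 2.645751
x_5 = g(2.645751) = 2.645751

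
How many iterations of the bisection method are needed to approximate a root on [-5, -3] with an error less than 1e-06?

We need (b-a)/2^n ≤ 1e-06
(-3 - (-5))/2^n ≤ 1e-06
2/2^n ≤ 1e-06
2^n ≥ 2000000
n ≥ log₂(2000000) = 20.93
n ≥ 21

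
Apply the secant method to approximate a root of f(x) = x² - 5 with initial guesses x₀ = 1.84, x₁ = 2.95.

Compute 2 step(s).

f(x) = x² - 5
x₀ = 1.84, x₁ = 2.95

Secant formula: x_{n+1} = x_n - f(x_n)(x_n - x_{n-1})/(f(x_n) - f(x_{n-1}))

Iteration 1:
  f(1.840000) = -1.614400
  f(2.950000) = 3.702500
  x_2 = 2.950000 - 3.702500×(2.950000 - 1.840000)/(3.702500 - (-1.614400))
       = 2.177035
Iteration 2:
  f(2.950000) = 3.702500
  f(2.177035) = -0.260516
  x_3 = 2.177035 - (-0.260516)×(2.177035 - 2.950000)/(-0.260516 - 3.702500)
       = 2.227848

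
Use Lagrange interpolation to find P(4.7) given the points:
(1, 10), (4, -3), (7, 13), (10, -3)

Lagrange interpolation formula:
P(x) = Σ yᵢ × Lᵢ(x)
where Lᵢ(x) = Π_{j≠i} (x - xⱼ)/(xᵢ - xⱼ)

L_0(4.7) = (4.7 - 4)/(1 - 4) × (4.7 - 7)/(1 - 7) × (4.7 - 10)/(1 - 10) = -0.052673
L_1(4.7) = (4.7 - 1)/(4 - 1) × (4.7 - 7)/(4 - 7) × (4.7 - 10)/(4 - 10) = 0.835241
L_2(4.7) = (4.7 - 1)/(7 - 1) × (4.7 - 4)/(7 - 4) × (4.7 - 10)/(7 - 10) = 0.254204
L_3(4.7) = (4.7 - 1)/(10 - 1) × (4.7 - 4)/(10 - 4) × (4.7 - 7)/(10 - 7) = -0.036772

P(4.7) = 10×L_0(4.7) + (-3)×L_1(4.7) + 13×L_2(4.7) + (-3)×L_3(4.7)
P(4.7) = 0.382512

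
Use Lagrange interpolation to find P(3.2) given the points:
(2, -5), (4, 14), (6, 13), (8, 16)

Lagrange interpolation formula:
P(x) = Σ yᵢ × Lᵢ(x)
where Lᵢ(x) = Π_{j≠i} (x - xⱼ)/(xᵢ - xⱼ)

L_0(3.2) = (3.2 - 4)/(2 - 4) × (3.2 - 6)/(2 - 6) × (3.2 - 8)/(2 - 8) = 0.224000
L_1(3.2) = (3.2 - 2)/(4 - 2) × (3.2 - 6)/(4 - 6) × (3.2 - 8)/(4 - 8) = 1.008000
L_2(3.2) = (3.2 - 2)/(6 - 2) × (3.2 - 4)/(6 - 4) × (3.2 - 8)/(6 - 8) = -0.288000
L_3(3.2) = (3.2 - 2)/(8 - 2) × (3.2 - 4)/(8 - 4) × (3.2 - 6)/(8 - 6) = 0.056000

P(3.2) = (-5)×L_0(3.2) + 14×L_1(3.2) + 13×L_2(3.2) + 16×L_3(3.2)
P(3.2) = 10.144000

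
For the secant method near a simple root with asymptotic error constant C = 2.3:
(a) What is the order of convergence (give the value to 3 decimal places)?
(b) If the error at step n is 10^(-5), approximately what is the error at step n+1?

(a) Secant method has superlinear convergence with order φ = (1+√5)/2 ≈ 1.618.
    This means |e_{n+1}| ≈ C|e_n|^1.618.

(b) With |e_n| = 10^(-5) and C = 2.3:
    |e_{n+1}| ≈ 2.3 × (10^(-5))^1.618 = 2.3 × 10^(-8.09)

(a) ≈ 1.618 (golden ratio); (b) |e_{n+1}| ≈ 1.869e-08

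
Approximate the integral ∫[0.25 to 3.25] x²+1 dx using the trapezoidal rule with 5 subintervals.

f(x) = x²+1
a = 0.25, b = 3.25, n = 5
h = (b - a)/n = 0.600000

Trapezoidal rule: (h/2)[f(x₀) + 2f(x₁) + 2f(x₂) + ... + f(xₙ)]

x_0 = 0.2500, f(x_0) = 1.062500, coefficient = 1
x_1 = 0.8500, f(x_1) = 1.722500, coefficient = 2
x_2 = 1.4500, f(x_2) = 3.102500, coefficient = 2
x_3 = 2.0500, f(x_3) = 5.202500, coefficient = 2
x_4 = 2.6500, f(x_4) = 8.022500, coefficient = 2
x_5 = 3.2500, f(x_5) = 11.562500, coefficient = 1

I ≈ (0.600000/2) × 48.725000 = 14.617500
Exact value: 14.437500
Error: 0.180000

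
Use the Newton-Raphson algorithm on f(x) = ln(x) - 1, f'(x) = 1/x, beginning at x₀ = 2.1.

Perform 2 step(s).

f(x) = ln(x) - 1
f'(x) = 1/x
x₀ = 2.1

Newton-Raphson formula: x_{n+1} = x_n - f(x_n)/f'(x_n)

Iteration 1:
  f(2.100000) = -0.258063
  f'(2.100000) = 0.476190
  x_1 = 2.100000 - (-0.258063)/0.476190 = 2.641932
Iteration 2:
  f(2.641932) = -0.028490
  f'(2.641932) = 0.378511
  x_2 = 2.641932 - (-0.028490)/0.378511 = 2.717199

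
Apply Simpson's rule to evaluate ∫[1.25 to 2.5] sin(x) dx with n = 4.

f(x) = sin(x)
a = 1.25, b = 2.5, n = 4
h = (b - a)/n = 0.312500

Simpson's rule: (h/3)[f(x₀) + 4f(x₁) + 2f(x₂) + ... + f(xₙ)]

x_0 = 1.2500, f(x_0) = 0.948985, coefficient = 1
x_1 = 1.5625, f(x_1) = 0.999966, coefficient = 4
x_2 = 1.8750, f(x_2) = 0.954086, coefficient = 2
x_3 = 2.1875, f(x_3) = 0.815789, coefficient = 4
x_4 = 2.5000, f(x_4) = 0.598472, coefficient = 1

I ≈ (0.312500/3) × 10.718648 = 1.116526
Exact value: 1.116466
Error: 0.000060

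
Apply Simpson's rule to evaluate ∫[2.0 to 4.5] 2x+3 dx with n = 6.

f(x) = 2x+3
a = 2.0, b = 4.5, n = 6
h = (b - a)/n = 0.416667

Simpson's rule: (h/3)[f(x₀) + 4f(x₁) + 2f(x₂) + ... + f(xₙ)]

x_0 = 2.0000, f(x_0) = 7.000000, coefficient = 1
x_1 = 2.4167, f(x_1) = 7.833333, coefficient = 4
x_2 = 2.8333, f(x_2) = 8.666667, coefficient = 2
x_3 = 3.2500, f(x_3) = 9.500000, coefficient = 4
x_4 = 3.6667, f(x_4) = 10.333333, coefficient = 2
x_5 = 4.0833, f(x_5) = 11.166667, coefficient = 4
x_6 = 4.5000, f(x_6) = 12.000000, coefficient = 1

I ≈ (0.416667/3) × 171.000000 = 23.750000
Exact value: 23.750000
Error: 0.000000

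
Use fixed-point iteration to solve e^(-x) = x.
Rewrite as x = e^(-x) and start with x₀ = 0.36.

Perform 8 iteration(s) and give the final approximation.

Equation: e^(-x) = x
Fixed-point form: x = e^(-x)
x₀ = 0.36

x_1 = g(0.360000) = 0.697676
x_2 = g(0.697676) = 0.497741
x_3 = g(0.497741) = 0.607903
x_4 = g(0.607903) = 0.544492
x_5 = g(0.544492) = 0.580137
x_6 = g(0.580137) = 0.559822
x_7 = g(0.559822) = 0.571311
x_8 = g(0.571311) = 0.564785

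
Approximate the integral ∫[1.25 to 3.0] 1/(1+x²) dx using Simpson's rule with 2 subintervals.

f(x) = 1/(1+x²)
a = 1.25, b = 3.0, n = 2
h = (b - a)/n = 0.875000

Simpson's rule: (h/3)[f(x₀) + 4f(x₁) + 2f(x₂) + ... + f(xₙ)]

x_0 = 1.2500, f(x_0) = 0.390244, coefficient = 1
x_1 = 2.1250, f(x_1) = 0.181303, coefficient = 4
x_2 = 3.0000, f(x_2) = 0.100000, coefficient = 1

I ≈ (0.875000/3) × 1.215456 = 0.354508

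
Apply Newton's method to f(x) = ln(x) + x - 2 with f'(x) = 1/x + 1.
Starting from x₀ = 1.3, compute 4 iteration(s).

f(x) = ln(x) + x - 2
f'(x) = 1/x + 1
x₀ = 1.3

Newton-Raphson formula: x_{n+1} = x_n - f(x_n)/f'(x_n)

Iteration 1:
  f(1.300000) = -0.437636
  f'(1.300000) = 1.769231
  x_1 = 1.300000 - (-0.437636)/1.769231 = 1.547359
Iteration 2:
  f(1.547359) = -0.016091
  f'(1.547359) = 1.646262
  x_2 = 1.547359 - (-0.016091)/1.646262 = 1.557134
Iteration 3:
  f(1.557134) = -0.000020
  f'(1.557134) = 1.642206
  x_3 = 1.557134 - (-0.000020)/1.642206 = 1.557146
Iteration 4:
  f(1.557146) = 0.000000
  f'(1.557146) = 1.642201
  x_4 = 1.557146 - 0.000000/1.642201 = 1.557146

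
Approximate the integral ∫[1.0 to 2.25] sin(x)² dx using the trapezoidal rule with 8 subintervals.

f(x) = sin(x)²
a = 1.0, b = 2.25, n = 8
h = (b - a)/n = 0.156250

Trapezoidal rule: (h/2)[f(x₀) + 2f(x₁) + 2f(x₂) + ... + f(xₙ)]

x_0 = 1.0000, f(x_0) = 0.708073, coefficient = 1
x_1 = 1.1562, f(x_1) = 0.837773, coefficient = 2
x_2 = 1.3125, f(x_2) = 0.934754, coefficient = 2
x_3 = 1.4688, f(x_3) = 0.989623, coefficient = 2
x_4 = 1.6250, f(x_4) = 0.997065, coefficient = 2
x_5 = 1.7812, f(x_5) = 0.956359, coefficient = 2
x_6 = 1.9375, f(x_6) = 0.871449, coefficient = 2
x_7 = 2.0938, f(x_7) = 0.750558, coefficient = 2
x_8 = 2.2500, f(x_8) = 0.605398, coefficient = 1

I ≈ (0.156250/2) × 13.988632 = 1.092862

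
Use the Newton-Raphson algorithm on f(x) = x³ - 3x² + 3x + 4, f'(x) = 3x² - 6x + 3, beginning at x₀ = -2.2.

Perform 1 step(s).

f(x) = x³ - 3x² + 3x + 4
f'(x) = 3x² - 6x + 3
x₀ = -2.2

Newton-Raphson formula: x_{n+1} = x_n - f(x_n)/f'(x_n)

Iteration 1:
  f(-2.200000) = -27.768000
  f'(-2.200000) = 30.720000
  x_1 = -2.200000 - (-27.768000)/30.720000 = -1.296094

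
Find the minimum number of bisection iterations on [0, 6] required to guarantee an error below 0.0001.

We need (b-a)/2^n ≤ 0.0001
(6 - 0)/2^n ≤ 0.0001
6/2^n ≤ 0.0001
2^n ≥ 60000
n ≥ log₂(60000) = 15.87
n ≥ 16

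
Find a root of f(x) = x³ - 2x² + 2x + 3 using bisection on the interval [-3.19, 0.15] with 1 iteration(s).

f(x) = x³ - 2x² + 2x + 3
Initial interval: [-3.19, 0.15]

Iteration 1:
  c_1 = (-3.190000 + 0.150000)/2 = -1.520000
  f(c_1) = f(-1.520000) = -8.172608
  f(a) × f(c) ≥ 0, new interval: [-1.520000, 0.150000]

After 1 iteration(s), the approximation is c_1 = -1.520000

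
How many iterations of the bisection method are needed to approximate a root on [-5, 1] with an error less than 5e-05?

We need (b-a)/2^n ≤ 5e-05
(1 - (-5))/2^n ≤ 5e-05
6/2^n ≤ 5e-05
2^n ≥ 120000
n ≥ log₂(120000) = 16.87
n ≥ 17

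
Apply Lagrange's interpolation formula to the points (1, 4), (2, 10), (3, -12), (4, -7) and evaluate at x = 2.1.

Lagrange interpolation formula:
P(x) = Σ yᵢ × Lᵢ(x)
where Lᵢ(x) = Π_{j≠i} (x - xⱼ)/(xᵢ - xⱼ)

L_0(2.1) = (2.1 - 2)/(1 - 2) × (2.1 - 3)/(1 - 3) × (2.1 - 4)/(1 - 4) = -0.028500
L_1(2.1) = (2.1 - 1)/(2 - 1) × (2.1 - 3)/(2 - 3) × (2.1 - 4)/(2 - 4) = 0.940500
L_2(2.1) = (2.1 - 1)/(3 - 1) × (2.1 - 2)/(3 - 2) × (2.1 - 4)/(3 - 4) = 0.104500
L_3(2.1) = (2.1 - 1)/(4 - 1) × (2.1 - 2)/(4 - 2) × (2.1 - 3)/(4 - 3) = -0.016500

P(2.1) = 4×L_0(2.1) + 10×L_1(2.1) + (-12)×L_2(2.1) + (-7)×L_3(2.1)
P(2.1) = 8.152500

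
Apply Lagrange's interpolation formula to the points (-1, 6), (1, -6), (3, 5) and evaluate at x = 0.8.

Lagrange interpolation formula:
P(x) = Σ yᵢ × Lᵢ(x)
where Lᵢ(x) = Π_{j≠i} (x - xⱼ)/(xᵢ - xⱼ)

L_0(0.8) = (0.8 - 1)/(-1 - 1) × (0.8 - 3)/(-1 - 3) = 0.055000
L_1(0.8) = (0.8 - (-1))/(1 - (-1)) × (0.8 - 3)/(1 - 3) = 0.990000
L_2(0.8) = (0.8 - (-1))/(3 - (-1)) × (0.8 - 1)/(3 - 1) = -0.045000

P(0.8) = 6×L_0(0.8) + (-6)×L_1(0.8) + 5×L_2(0.8)
P(0.8) = -5.835000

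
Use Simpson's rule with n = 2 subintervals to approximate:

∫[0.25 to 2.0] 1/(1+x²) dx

f(x) = 1/(1+x²)
a = 0.25, b = 2.0, n = 2
h = (b - a)/n = 0.875000

Simpson's rule: (h/3)[f(x₀) + 4f(x₁) + 2f(x₂) + ... + f(xₙ)]

x_0 = 0.2500, f(x_0) = 0.941176, coefficient = 1
x_1 = 1.1250, f(x_1) = 0.441379, coefficient = 4
x_2 = 2.0000, f(x_2) = 0.200000, coefficient = 1

I ≈ (0.875000/3) × 2.906694 = 0.847786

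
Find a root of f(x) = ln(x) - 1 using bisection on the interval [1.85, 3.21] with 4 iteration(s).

f(x) = ln(x) - 1
Initial interval: [1.85, 3.21]

Iteration 1:
  c_1 = (1.850000 + 3.210000)/2 = 2.530000
  f(c_1) = f(2.530000) = -0.071781
  f(a) × f(c) ≥ 0, new interval: [2.530000, 3.210000]
Iteration 2:
  c_2 = (2.530000 + 3.210000)/2 = 2.870000
  f(c_2) = f(2.870000) = 0.054312
  f(a) × f(c) < 0, new interval: [2.530000, 2.870000]
Iteration 3:
  c_3 = (2.530000 + 2.870000)/2 = 2.700000
  f(c_3) = f(2.700000) = -0.006748
  f(a) × f(c) ≥ 0, new interval: [2.700000, 2.870000]
Iteration 4:
  c_4 = (2.700000 + 2.870000)/2 = 2.785000
  f(c_4) = f(2.785000) = 0.024248
  f(a) × f(c) < 0, new interval: [2.700000, 2.785000]

After 4 iteration(s), the approximation is c_4 = 2.785000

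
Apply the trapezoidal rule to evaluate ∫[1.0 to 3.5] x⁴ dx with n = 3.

f(x) = x⁴
a = 1.0, b = 3.5, n = 3
h = (b - a)/n = 0.833333

Trapezoidal rule: (h/2)[f(x₀) + 2f(x₁) + 2f(x₂) + ... + f(xₙ)]

x_0 = 1.0000, f(x_0) = 1.000000, coefficient = 1
x_1 = 1.8333, f(x_1) = 11.297068, coefficient = 2
x_2 = 2.6667, f(x_2) = 50.567901, coefficient = 2
x_3 = 3.5000, f(x_3) = 150.062500, coefficient = 1

I ≈ (0.833333/2) × 274.792438 = 114.496849
Exact value: 104.843750
Error: 9.653099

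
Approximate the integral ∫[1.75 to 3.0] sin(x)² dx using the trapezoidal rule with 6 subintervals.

f(x) = sin(x)²
a = 1.75, b = 3.0, n = 6
h = (b - a)/n = 0.208333

Trapezoidal rule: (h/2)[f(x₀) + 2f(x₁) + 2f(x₂) + ... + f(xₙ)]

x_0 = 1.7500, f(x_0) = 0.968228, coefficient = 1
x_1 = 1.9583, f(x_1) = 0.857185, coefficient = 2
x_2 = 2.1667, f(x_2) = 0.685022, coefficient = 2
x_3 = 2.3750, f(x_3) = 0.481199, coefficient = 2
x_4 = 2.5833, f(x_4) = 0.280593, coefficient = 2
x_5 = 2.7917, f(x_5) = 0.117531, coefficient = 2
x_6 = 3.0000, f(x_6) = 0.019915, coefficient = 1

I ≈ (0.208333/2) × 5.831203 = 0.607417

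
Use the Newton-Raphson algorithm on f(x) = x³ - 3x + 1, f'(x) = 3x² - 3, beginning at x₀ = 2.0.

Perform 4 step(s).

f(x) = x³ - 3x + 1
f'(x) = 3x² - 3
x₀ = 2.0

Newton-Raphson formula: x_{n+1} = x_n - f(x_n)/f'(x_n)

Iteration 1:
  f(2.000000) = 3.000000
  f'(2.000000) = 9.000000
  x_1 = 2.000000 - 3.000000/9.000000 = 1.666667
Iteration 2:
  f(1.666667) = 0.629630
  f'(1.666667) = 5.333333
  x_2 = 1.666667 - 0.629630/5.333333 = 1.548611
Iteration 3:
  f(1.548611) = 0.068040
  f'(1.548611) = 4.194589
  x_3 = 1.548611 - 0.068040/4.194589 = 1.532390
Iteration 4:
  f(1.532390) = 0.001218
  f'(1.532390) = 4.044659
  x_4 = 1.532390 - 0.001218/4.044659 = 1.532089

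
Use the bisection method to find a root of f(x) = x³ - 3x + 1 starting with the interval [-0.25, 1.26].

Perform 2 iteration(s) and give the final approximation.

f(x) = x³ - 3x + 1
Initial interval: [-0.25, 1.26]

Iteration 1:
  c_1 = (-0.250000 + 1.260000)/2 = 0.505000
  f(c_1) = f(0.505000) = -0.386212
  f(a) × f(c) < 0, new interval: [-0.250000, 0.505000]
Iteration 2:
  c_2 = (-0.250000 + 0.505000)/2 = 0.127500
  f(c_2) = f(0.127500) = 0.619573
  f(a) × f(c) ≥ 0, new interval: [0.127500, 0.505000]

After 2 iteration(s), the approximation is c_2 = 0.127500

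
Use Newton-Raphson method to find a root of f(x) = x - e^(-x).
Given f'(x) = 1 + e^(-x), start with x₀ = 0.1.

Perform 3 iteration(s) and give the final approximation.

f(x) = x - e^(-x)
f'(x) = 1 + e^(-x)
x₀ = 0.1

Newton-Raphson formula: x_{n+1} = x_n - f(x_n)/f'(x_n)

Iteration 1:
  f(0.100000) = -0.804837
  f'(0.100000) = 1.904837
  x_1 = 0.100000 - (-0.804837)/1.904837 = 0.522523
Iteration 2:
  f(0.522523) = -0.070500
  f'(0.522523) = 1.593023
  x_2 = 0.522523 - (-0.070500)/1.593023 = 0.566778
Iteration 3:
  f(0.566778) = -0.000572
  f'(0.566778) = 1.567350
  x_3 = 0.566778 - (-0.000572)/1.567350 = 0.567143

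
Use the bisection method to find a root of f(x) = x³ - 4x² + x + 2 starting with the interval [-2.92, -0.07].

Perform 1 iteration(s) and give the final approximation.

f(x) = x³ - 4x² + x + 2
Initial interval: [-2.92, -0.07]

Iteration 1:
  c_1 = (-2.920000 + (-0.070000))/2 = -1.495000
  f(c_1) = f(-1.495000) = -11.776462
  f(a) × f(c) ≥ 0, new interval: [-1.495000, -0.070000]

After 1 iteration(s), the approximation is c_1 = -1.495000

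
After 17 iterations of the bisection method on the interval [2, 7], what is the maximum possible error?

Bisection error bound: |error| ≤ (b-a)/2^n
|error| ≤ (7 - 2)/2^17 = 5/2^17
|error| ≤ 0.0000381470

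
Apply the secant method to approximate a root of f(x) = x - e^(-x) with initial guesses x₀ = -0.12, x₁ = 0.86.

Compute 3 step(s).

f(x) = x - e^(-x)
x₀ = -0.12, x₁ = 0.86

Secant formula: x_{n+1} = x_n - f(x_n)(x_n - x_{n-1})/(f(x_n) - f(x_{n-1}))

Iteration 1:
  f(-0.120000) = -1.247497
  f(0.860000) = 0.436838
  x_2 = 0.860000 - 0.436838×(0.860000 - (-0.120000))/(0.436838 - (-1.247497))
       = 0.605834
Iteration 2:
  f(0.860000) = 0.436838
  f(0.605834) = 0.060214
  x_3 = 0.605834 - 0.060214×(0.605834 - 0.860000)/(0.060214 - 0.436838)
       = 0.565198
Iteration 3:
  f(0.605834) = 0.060214
  f(0.565198) = -0.003050
  x_4 = 0.565198 - (-0.003050)×(0.565198 - 0.605834)/(-0.003050 - 0.060214)
       = 0.567157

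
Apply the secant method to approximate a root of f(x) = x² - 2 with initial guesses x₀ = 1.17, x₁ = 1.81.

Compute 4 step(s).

f(x) = x² - 2
x₀ = 1.17, x₁ = 1.81

Secant formula: x_{n+1} = x_n - f(x_n)(x_n - x_{n-1})/(f(x_n) - f(x_{n-1}))

Iteration 1:
  f(1.170000) = -0.631100
  f(1.810000) = 1.276100
  x_2 = 1.810000 - 1.276100×(1.810000 - 1.170000)/(1.276100 - (-0.631100))
       = 1.381779
Iteration 2:
  f(1.810000) = 1.276100
  f(1.381779) = -0.090688
  x_3 = 1.381779 - (-0.090688)×(1.381779 - 1.810000)/(-0.090688 - 1.276100)
       = 1.410192
Iteration 3:
  f(1.381779) = -0.090688
  f(1.410192) = -0.011360
  x_4 = 1.410192 - (-0.011360)×(1.410192 - 1.381779)/(-0.011360 - (-0.090688))
       = 1.414260
Iteration 4:
  f(1.410192) = -0.011360
  f(1.414260) = 0.000132
  x_5 = 1.414260 - 0.000132×(1.414260 - 1.410192)/(0.000132 - (-0.011360))
       = 1.414213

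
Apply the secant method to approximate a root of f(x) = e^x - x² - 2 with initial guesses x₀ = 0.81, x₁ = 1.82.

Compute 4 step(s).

f(x) = e^x - x² - 2
x₀ = 0.81, x₁ = 1.82

Secant formula: x_{n+1} = x_n - f(x_n)(x_n - x_{n-1})/(f(x_n) - f(x_{n-1}))

Iteration 1:
  f(0.810000) = -0.408192
  f(1.820000) = 0.859458
  x_2 = 1.820000 - 0.859458×(1.820000 - 0.810000)/(0.859458 - (-0.408192))
       = 1.135227
Iteration 2:
  f(1.820000) = 0.859458
  f(1.135227) = -0.176861
  x_3 = 1.135227 - (-0.176861)×(1.135227 - 1.820000)/(-0.176861 - 0.859458)
       = 1.252092
Iteration 3:
  f(1.135227) = -0.176861
  f(1.252092) = -0.070082
  x_4 = 1.252092 - (-0.070082)×(1.252092 - 1.135227)/(-0.070082 - (-0.176861))
       = 1.328794
Iteration 4:
  f(1.252092) = -0.070082
  f(1.328794) = 0.010793
  x_5 = 1.328794 - 0.010793×(1.328794 - 1.252092)/(0.010793 - (-0.070082))
       = 1.318558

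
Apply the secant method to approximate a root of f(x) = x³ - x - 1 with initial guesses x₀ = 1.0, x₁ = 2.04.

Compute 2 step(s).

f(x) = x³ - x - 1
x₀ = 1.0, x₁ = 2.04

Secant formula: x_{n+1} = x_n - f(x_n)(x_n - x_{n-1})/(f(x_n) - f(x_{n-1}))

Iteration 1:
  f(1.000000) = -1.000000
  f(2.040000) = 5.449664
  x_2 = 2.040000 - 5.449664×(2.040000 - 1.000000)/(5.449664 - (-1.000000))
       = 1.161249
Iteration 2:
  f(2.040000) = 5.449664
  f(1.161249) = -0.595306
  x_3 = 1.161249 - (-0.595306)×(1.161249 - 2.040000)/(-0.595306 - 5.449664)
       = 1.247788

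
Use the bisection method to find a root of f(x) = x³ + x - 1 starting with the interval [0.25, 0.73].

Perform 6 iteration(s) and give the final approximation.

f(x) = x³ + x - 1
Initial interval: [0.25, 0.73]

Iteration 1:
  c_1 = (0.250000 + 0.730000)/2 = 0.490000
  f(c_1) = f(0.490000) = -0.392351
  f(a) × f(c) ≥ 0, new interval: [0.490000, 0.730000]
Iteration 2:
  c_2 = (0.490000 + 0.730000)/2 = 0.610000
  f(c_2) = f(0.610000) = -0.163019
  f(a) × f(c) ≥ 0, new interval: [0.610000, 0.730000]
Iteration 3:
  c_3 = (0.610000 + 0.730000)/2 = 0.670000
  f(c_3) = f(0.670000) = -0.029237
  f(a) × f(c) ≥ 0, new interval: [0.670000, 0.730000]
Iteration 4:
  c_4 = (0.670000 + 0.730000)/2 = 0.700000
  f(c_4) = f(0.700000) = 0.043000
  f(a) × f(c) < 0, new interval: [0.670000, 0.700000]
Iteration 5:
  c_5 = (0.670000 + 0.700000)/2 = 0.685000
  f(c_5) = f(0.685000) = 0.006419
  f(a) × f(c) < 0, new interval: [0.670000, 0.685000]
Iteration 6:
  c_6 = (0.670000 + 0.685000)/2 = 0.677500
  f(c_6) = f(0.677500) = -0.011523
  f(a) × f(c) ≥ 0, new interval: [0.677500, 0.685000]

After 6 iteration(s), the approximation is c_6 = 0.677500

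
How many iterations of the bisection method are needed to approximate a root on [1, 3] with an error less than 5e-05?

We need (b-a)/2^n ≤ 5e-05
(3 - 1)/2^n ≤ 5e-05
2/2^n ≤ 5e-05
2^n ≥ 40000
n ≥ log₂(40000) = 15.29
n ≥ 16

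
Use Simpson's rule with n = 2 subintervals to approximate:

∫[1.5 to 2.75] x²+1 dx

f(x) = x²+1
a = 1.5, b = 2.75, n = 2
h = (b - a)/n = 0.625000

Simpson's rule: (h/3)[f(x₀) + 4f(x₁) + 2f(x₂) + ... + f(xₙ)]

x_0 = 1.5000, f(x_0) = 3.250000, coefficient = 1
x_1 = 2.1250, f(x_1) = 5.515625, coefficient = 4
x_2 = 2.7500, f(x_2) = 8.562500, coefficient = 1

I ≈ (0.625000/3) × 33.875000 = 7.057292
Exact value: 7.057292
Error: 0.000000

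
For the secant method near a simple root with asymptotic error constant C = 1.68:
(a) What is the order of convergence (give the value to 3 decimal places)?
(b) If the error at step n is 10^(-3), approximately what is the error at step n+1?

(a) Secant method has superlinear convergence with order φ = (1+√5)/2 ≈ 1.618.
    This means |e_{n+1}| ≈ C|e_n|^1.618.

(b) With |e_n| = 10^(-3) and C = 1.68:
    |e_{n+1}| ≈ 1.68 × (10^(-3))^1.618 = 1.68 × 10^(-4.85)

(a) ≈ 1.618 (golden ratio); (b) |e_{n+1}| ≈ 2.351e-05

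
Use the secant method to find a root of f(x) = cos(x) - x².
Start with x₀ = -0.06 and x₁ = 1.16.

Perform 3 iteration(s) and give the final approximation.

f(x) = cos(x) - x²
x₀ = -0.06, x₁ = 1.16

Secant formula: x_{n+1} = x_n - f(x_n)(x_n - x_{n-1})/(f(x_n) - f(x_{n-1}))

Iteration 1:
  f(-0.060000) = 0.994601
  f(1.160000) = -0.946260
  x_2 = 1.160000 - (-0.946260)×(1.160000 - (-0.060000))/(-0.946260 - 0.994601)
       = 0.565193
Iteration 2:
  f(1.160000) = -0.946260
  f(0.565193) = 0.525042
  x_3 = 0.565193 - 0.525042×(0.565193 - 1.160000)/(0.525042 - (-0.946260))
       = 0.777453
Iteration 3:
  f(0.565193) = 0.525042
  f(0.777453) = 0.108269
  x_4 = 0.777453 - 0.108269×(0.777453 - 0.565193)/(0.108269 - 0.525042)
       = 0.832594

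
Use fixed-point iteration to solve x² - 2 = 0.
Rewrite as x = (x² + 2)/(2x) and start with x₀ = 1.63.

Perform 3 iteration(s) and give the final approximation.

Equation: x² - 2 = 0
Fixed-point form: x = (x² + 2)/(2x)
x₀ = 1.63

x_1 = g(1.630000) = 1.428497
x_2 = g(1.428497) = 1.414285
x_3 = g(1.414285) = 1.414214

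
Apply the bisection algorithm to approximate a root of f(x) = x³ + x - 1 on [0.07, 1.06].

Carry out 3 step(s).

f(x) = x³ + x - 1
Initial interval: [0.07, 1.06]

Iteration 1:
  c_1 = (0.070000 + 1.060000)/2 = 0.565000
  f(c_1) = f(0.565000) = -0.254638
  f(a) × f(c) ≥ 0, new interval: [0.565000, 1.060000]
Iteration 2:
  c_2 = (0.565000 + 1.060000)/2 = 0.812500
  f(c_2) = f(0.812500) = 0.348877
  f(a) × f(c) < 0, new interval: [0.565000, 0.812500]
Iteration 3:
  c_3 = (0.565000 + 0.812500)/2 = 0.688750
  f(c_3) = f(0.688750) = 0.015477
  f(a) × f(c) < 0, new interval: [0.565000, 0.688750]

After 3 iteration(s), the approximation is c_3 = 0.688750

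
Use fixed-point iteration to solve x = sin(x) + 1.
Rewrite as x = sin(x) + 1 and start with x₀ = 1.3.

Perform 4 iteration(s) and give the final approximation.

Equation: x = sin(x) + 1
Fixed-point form: x = sin(x) + 1
x₀ = 1.3

x_1 = g(1.300000) = 1.963558
x_2 = g(1.963558) = 1.923856
x_3 = g(1.923856) = 1.938319
x_4 = g(1.938319) = 1.933220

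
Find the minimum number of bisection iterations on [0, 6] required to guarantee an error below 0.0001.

We need (b-a)/2^n ≤ 0.0001
(6 - 0)/2^n ≤ 0.0001
6/2^n ≤ 0.0001
2^n ≥ 60000
n ≥ log₂(60000) = 15.87
n ≥ 16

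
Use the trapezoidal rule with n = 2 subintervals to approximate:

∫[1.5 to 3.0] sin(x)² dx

f(x) = sin(x)²
a = 1.5, b = 3.0, n = 2
h = (b - a)/n = 0.750000

Trapezoidal rule: (h/2)[f(x₀) + 2f(x₁) + 2f(x₂) + ... + f(xₙ)]

x_0 = 1.5000, f(x_0) = 0.994996, coefficient = 1
x_1 = 2.2500, f(x_1) = 0.605398, coefficient = 2
x_2 = 3.0000, f(x_2) = 0.019915, coefficient = 1

I ≈ (0.750000/2) × 2.225707 = 0.834640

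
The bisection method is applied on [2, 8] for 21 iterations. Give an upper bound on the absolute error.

Bisection error bound: |error| ≤ (b-a)/2^n
|error| ≤ (8 - 2)/2^21 = 6/2^21
|error| ≤ 0.0000028610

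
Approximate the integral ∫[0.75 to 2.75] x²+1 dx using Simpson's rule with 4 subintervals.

f(x) = x²+1
a = 0.75, b = 2.75, n = 4
h = (b - a)/n = 0.500000

Simpson's rule: (h/3)[f(x₀) + 4f(x₁) + 2f(x₂) + ... + f(xₙ)]

x_0 = 0.7500, f(x_0) = 1.562500, coefficient = 1
x_1 = 1.2500, f(x_1) = 2.562500, coefficient = 4
x_2 = 1.7500, f(x_2) = 4.062500, coefficient = 2
x_3 = 2.2500, f(x_3) = 6.062500, coefficient = 4
x_4 = 2.7500, f(x_4) = 8.562500, coefficient = 1

I ≈ (0.500000/3) × 52.750000 = 8.791667
Exact value: 8.791667
Error: 0.000000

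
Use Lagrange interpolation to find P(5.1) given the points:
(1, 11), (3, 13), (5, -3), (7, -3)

Lagrange interpolation formula:
P(x) = Σ yᵢ × Lᵢ(x)
where Lᵢ(x) = Π_{j≠i} (x - xⱼ)/(xᵢ - xⱼ)

L_0(5.1) = (5.1 - 3)/(1 - 3) × (5.1 - 5)/(1 - 5) × (5.1 - 7)/(1 - 7) = 0.008312
L_1(5.1) = (5.1 - 1)/(3 - 1) × (5.1 - 5)/(3 - 5) × (5.1 - 7)/(3 - 7) = -0.048687
L_2(5.1) = (5.1 - 1)/(5 - 1) × (5.1 - 3)/(5 - 3) × (5.1 - 7)/(5 - 7) = 1.022437
L_3(5.1) = (5.1 - 1)/(7 - 1) × (5.1 - 3)/(7 - 3) × (5.1 - 5)/(7 - 5) = 0.017937

P(5.1) = 11×L_0(5.1) + 13×L_1(5.1) + (-3)×L_2(5.1) + (-3)×L_3(5.1)
P(5.1) = -3.662625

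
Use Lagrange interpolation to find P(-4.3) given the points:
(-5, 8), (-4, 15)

Lagrange interpolation formula:
P(x) = Σ yᵢ × Lᵢ(x)
where Lᵢ(x) = Π_{j≠i} (x - xⱼ)/(xᵢ - xⱼ)

L_0(-4.3) = (-4.3 - (-4))/(-5 - (-4)) = 0.300000
L_1(-4.3) = (-4.3 - (-5))/(-4 - (-5)) = 0.700000

P(-4.3) = 8×L_0(-4.3) + 15×L_1(-4.3)
P(-4.3) = 12.900000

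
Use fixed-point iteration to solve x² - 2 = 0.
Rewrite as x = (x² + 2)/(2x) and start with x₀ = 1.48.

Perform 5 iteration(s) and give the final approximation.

Equation: x² - 2 = 0
Fixed-point form: x = (x² + 2)/(2x)
x₀ = 1.48

x_1 = g(1.480000) = 1.415676
x_2 = g(1.415676) = 1.414214
x_3 = g(1.414214) = 1.414214
x_4 = g(1.414214) = 1.414214
x_5 = g(1.414214) = 1.414214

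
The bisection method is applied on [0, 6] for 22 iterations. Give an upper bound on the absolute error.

Bisection error bound: |error| ≤ (b-a)/2^n
|error| ≤ (6 - 0)/2^22 = 6/2^22
|error| ≤ 0.0000014305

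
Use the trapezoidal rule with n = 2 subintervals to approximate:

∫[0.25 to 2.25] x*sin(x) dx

f(x) = x*sin(x)
a = 0.25, b = 2.25, n = 2
h = (b - a)/n = 1.000000

Trapezoidal rule: (h/2)[f(x₀) + 2f(x₁) + 2f(x₂) + ... + f(xₙ)]

x_0 = 0.2500, f(x_0) = 0.061851, coefficient = 1
x_1 = 1.2500, f(x_1) = 1.186231, coefficient = 2
x_2 = 2.2500, f(x_2) = 1.750665, coefficient = 1

I ≈ (1.000000/2) × 4.184977 = 2.092489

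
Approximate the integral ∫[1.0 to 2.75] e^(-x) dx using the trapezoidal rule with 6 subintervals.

f(x) = e^(-x)
a = 1.0, b = 2.75, n = 6
h = (b - a)/n = 0.291667

Trapezoidal rule: (h/2)[f(x₀) + 2f(x₁) + 2f(x₂) + ... + f(xₙ)]

x_0 = 1.0000, f(x_0) = 0.367879, coefficient = 1
x_1 = 1.2917, f(x_1) = 0.274812, coefficient = 2
x_2 = 1.5833, f(x_2) = 0.205290, coefficient = 2
x_3 = 1.8750, f(x_3) = 0.153355, coefficient = 2
x_4 = 2.1667, f(x_4) = 0.114559, coefficient = 2
x_5 = 2.4583, f(x_5) = 0.085577, coefficient = 2
x_6 = 2.7500, f(x_6) = 0.063928, coefficient = 1

I ≈ (0.291667/2) × 2.098994 = 0.306103
Exact value: 0.303952
Error: 0.002152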